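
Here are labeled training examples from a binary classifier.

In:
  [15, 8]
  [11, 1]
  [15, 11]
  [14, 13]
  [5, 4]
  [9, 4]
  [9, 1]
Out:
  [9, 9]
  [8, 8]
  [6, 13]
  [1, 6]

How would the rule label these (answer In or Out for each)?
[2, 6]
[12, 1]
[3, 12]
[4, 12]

Out, In, Out, Out

Looking at the examples, the only property every 'In' case has and every 'Out' case lacks is: first > second.
[2, 6]: 2 < 6 — does not pass, so Out. [12, 1]: 12 > 1 — has this property, so In. [3, 12]: 3 < 12 — does not pass, so Out. [4, 12]: 4 < 12 — does not pass, so Out.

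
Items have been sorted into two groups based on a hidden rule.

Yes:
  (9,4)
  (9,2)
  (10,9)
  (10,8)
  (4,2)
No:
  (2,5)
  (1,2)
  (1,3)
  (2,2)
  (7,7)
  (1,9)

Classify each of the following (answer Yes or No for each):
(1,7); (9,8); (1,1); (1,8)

No, Yes, No, No

The pattern is that an item is 'Yes' exactly when: first > second.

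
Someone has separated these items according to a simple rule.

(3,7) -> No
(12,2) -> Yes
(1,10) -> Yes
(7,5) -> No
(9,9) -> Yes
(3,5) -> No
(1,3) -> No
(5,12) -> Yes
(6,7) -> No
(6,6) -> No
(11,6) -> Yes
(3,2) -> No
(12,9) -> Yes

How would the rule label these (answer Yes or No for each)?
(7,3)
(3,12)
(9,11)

No, Yes, Yes

The common property of the 'Yes' items is: max ≥ 9. No 'No' item has it.
No: (7,3), since max 7.
Yes: (3,12), since max 12.
Yes: (9,11), since max 11.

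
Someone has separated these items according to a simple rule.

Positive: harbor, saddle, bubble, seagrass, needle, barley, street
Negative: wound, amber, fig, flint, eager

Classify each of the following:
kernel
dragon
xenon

Positive, Positive, Negative

The common property of the 'Positive' items is: even length. No 'Negative' item has it.
Positive: kernel, since length 6.
Positive: dragon, since length 6.
Negative: xenon, since length 5.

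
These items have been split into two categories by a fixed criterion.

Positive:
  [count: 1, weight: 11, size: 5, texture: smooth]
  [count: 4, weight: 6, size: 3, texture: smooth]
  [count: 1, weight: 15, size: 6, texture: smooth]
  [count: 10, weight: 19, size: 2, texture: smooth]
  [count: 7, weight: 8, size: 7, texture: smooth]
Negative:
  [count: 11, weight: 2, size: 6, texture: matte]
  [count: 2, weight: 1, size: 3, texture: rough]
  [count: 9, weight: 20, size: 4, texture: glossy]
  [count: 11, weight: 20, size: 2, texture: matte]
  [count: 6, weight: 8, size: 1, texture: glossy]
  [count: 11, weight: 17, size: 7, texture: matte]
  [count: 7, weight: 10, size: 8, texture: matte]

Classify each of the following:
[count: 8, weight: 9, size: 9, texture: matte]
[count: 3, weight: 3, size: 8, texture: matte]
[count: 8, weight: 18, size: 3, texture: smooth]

Negative, Negative, Positive

Rule: texture is smooth. This holds for each 'Positive' example and fails for each 'Negative' one.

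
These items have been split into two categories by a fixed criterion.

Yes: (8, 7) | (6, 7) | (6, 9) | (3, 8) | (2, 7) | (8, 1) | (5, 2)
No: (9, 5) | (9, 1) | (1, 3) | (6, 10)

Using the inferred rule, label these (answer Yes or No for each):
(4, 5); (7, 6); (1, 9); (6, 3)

Every 'Yes' example satisfies: sum is odd. None of the 'No' examples do.
(4, 5) — 4+5 = 9, hence Yes. (7, 6) — 7+6 = 13, hence Yes. (1, 9) — 1+9 = 10, hence No. (6, 3) — 6+3 = 9, hence Yes.

Yes, Yes, No, Yes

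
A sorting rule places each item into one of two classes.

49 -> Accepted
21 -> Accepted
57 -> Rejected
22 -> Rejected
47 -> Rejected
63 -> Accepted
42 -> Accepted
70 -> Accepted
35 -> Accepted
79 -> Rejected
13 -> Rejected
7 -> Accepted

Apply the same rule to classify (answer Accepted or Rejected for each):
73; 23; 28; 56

Checking candidate rules against both groups, what survives is: multiple of 7.
73: Rejected (73 = 7·10 + 3).
23: Rejected (23 = 7·3 + 2).
28: Accepted (28 = 7·4).
56: Accepted (56 = 7·8).

Rejected, Rejected, Accepted, Accepted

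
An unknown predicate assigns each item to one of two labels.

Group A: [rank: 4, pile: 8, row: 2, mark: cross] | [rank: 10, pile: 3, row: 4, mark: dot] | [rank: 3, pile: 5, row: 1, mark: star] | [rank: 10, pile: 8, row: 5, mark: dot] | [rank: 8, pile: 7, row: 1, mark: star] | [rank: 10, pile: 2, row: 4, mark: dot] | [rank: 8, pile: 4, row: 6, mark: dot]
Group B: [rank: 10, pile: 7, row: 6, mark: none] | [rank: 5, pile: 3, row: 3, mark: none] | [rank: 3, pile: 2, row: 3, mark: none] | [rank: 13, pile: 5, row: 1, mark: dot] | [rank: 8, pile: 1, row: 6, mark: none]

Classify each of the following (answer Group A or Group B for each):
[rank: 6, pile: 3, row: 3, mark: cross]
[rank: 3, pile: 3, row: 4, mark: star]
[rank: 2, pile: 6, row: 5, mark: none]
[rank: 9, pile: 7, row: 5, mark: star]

All 'Group A' examples share one property — mark is not none AND rank ≤ 10 — and every 'Group B' example lacks it.

Group A, Group A, Group B, Group A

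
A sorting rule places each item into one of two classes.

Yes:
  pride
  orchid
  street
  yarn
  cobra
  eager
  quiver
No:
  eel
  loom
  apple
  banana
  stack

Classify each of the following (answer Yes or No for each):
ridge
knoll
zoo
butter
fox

Yes, No, No, Yes, No

'Yes' ⟺ contains 'r'.
ridge: has 'r' — satisfies this, so Yes.
knoll: no 'r' — doesn't qualify, so No.
zoo: no 'r' — doesn't qualify, so No.
butter: has 'r' — satisfies this, so Yes.
fox: no 'r' — doesn't qualify, so No.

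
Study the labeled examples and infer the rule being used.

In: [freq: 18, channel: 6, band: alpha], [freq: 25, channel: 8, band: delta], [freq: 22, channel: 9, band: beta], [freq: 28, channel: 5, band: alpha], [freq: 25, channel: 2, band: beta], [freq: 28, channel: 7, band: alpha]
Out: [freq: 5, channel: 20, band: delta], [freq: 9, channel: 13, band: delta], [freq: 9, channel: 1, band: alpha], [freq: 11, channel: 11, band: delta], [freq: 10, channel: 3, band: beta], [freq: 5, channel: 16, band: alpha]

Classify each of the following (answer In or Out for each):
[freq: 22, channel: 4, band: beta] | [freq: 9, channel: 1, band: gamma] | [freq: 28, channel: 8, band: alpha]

In, Out, In

The distinguishing property — freq ≥ 18 — holds for all the 'In' cases and none of the 'Out' cases.
[freq: 22, channel: 4, band: beta]: freq = 22 — qualifies, so In.
[freq: 9, channel: 1, band: gamma]: freq = 9 — doesn't qualify, so Out.
[freq: 28, channel: 8, band: alpha]: freq = 28 — qualifies, so In.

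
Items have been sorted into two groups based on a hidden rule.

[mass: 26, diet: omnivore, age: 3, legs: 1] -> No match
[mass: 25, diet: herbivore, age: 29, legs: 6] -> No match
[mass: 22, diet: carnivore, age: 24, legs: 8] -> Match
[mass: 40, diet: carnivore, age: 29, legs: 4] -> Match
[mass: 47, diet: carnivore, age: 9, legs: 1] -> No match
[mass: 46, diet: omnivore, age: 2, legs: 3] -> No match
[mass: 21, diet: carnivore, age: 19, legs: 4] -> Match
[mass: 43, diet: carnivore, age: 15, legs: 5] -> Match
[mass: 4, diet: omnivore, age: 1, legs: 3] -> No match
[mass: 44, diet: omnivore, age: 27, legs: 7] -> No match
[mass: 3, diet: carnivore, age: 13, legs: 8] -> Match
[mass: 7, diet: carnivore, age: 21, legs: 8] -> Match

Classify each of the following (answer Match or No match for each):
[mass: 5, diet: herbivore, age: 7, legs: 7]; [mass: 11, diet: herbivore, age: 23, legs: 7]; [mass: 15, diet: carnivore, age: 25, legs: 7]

No match, No match, Match

The rule appears to be: diet is carnivore AND age ≥ 13.
[mass: 5, diet: herbivore, age: 7, legs: 7]: diet is herbivore, age = 7, does not pass → No match. [mass: 11, diet: herbivore, age: 23, legs: 7]: diet is herbivore, age = 23, does not pass → No match. [mass: 15, diet: carnivore, age: 25, legs: 7]: diet is carnivore, age = 25, qualifies → Match.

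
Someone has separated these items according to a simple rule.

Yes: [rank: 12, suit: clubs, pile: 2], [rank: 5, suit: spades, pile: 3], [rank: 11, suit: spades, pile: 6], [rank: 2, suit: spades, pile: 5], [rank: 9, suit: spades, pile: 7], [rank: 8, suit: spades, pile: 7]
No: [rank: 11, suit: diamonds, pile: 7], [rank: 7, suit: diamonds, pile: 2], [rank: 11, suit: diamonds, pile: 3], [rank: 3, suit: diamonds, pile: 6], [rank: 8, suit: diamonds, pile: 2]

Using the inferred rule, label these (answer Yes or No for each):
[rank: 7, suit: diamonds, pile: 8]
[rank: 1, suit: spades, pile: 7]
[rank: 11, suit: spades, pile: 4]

Looking at the examples, the only property every 'Yes' case has and every 'No' case lacks is: suit is not diamonds.
[rank: 7, suit: diamonds, pile: 8]: suit is diamonds, doesn't match → No. [rank: 1, suit: spades, pile: 7]: suit is spades, meets the rule → Yes. [rank: 11, suit: spades, pile: 4]: suit is spades, meets the rule → Yes.

No, Yes, Yes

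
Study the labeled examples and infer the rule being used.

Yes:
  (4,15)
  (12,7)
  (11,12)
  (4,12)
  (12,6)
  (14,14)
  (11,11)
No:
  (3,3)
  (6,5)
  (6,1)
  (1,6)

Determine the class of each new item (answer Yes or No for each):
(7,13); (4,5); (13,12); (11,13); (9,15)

Every 'Yes' example satisfies: sum ≥ 16. None of the 'No' examples do.
(7,13): Yes (7+13 = 20).
(4,5): No (4+5 = 9).
(13,12): Yes (13+12 = 25).
(11,13): Yes (11+13 = 24).
(9,15): Yes (9+15 = 24).

Yes, No, Yes, Yes, Yes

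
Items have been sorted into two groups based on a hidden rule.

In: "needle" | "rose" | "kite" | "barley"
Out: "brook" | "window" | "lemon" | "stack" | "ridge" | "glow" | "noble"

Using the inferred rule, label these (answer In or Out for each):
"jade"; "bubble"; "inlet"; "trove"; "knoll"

In, In, Out, Out, Out

Rule: even length AND contains 'e'. This holds for each 'In' example and fails for each 'Out' one.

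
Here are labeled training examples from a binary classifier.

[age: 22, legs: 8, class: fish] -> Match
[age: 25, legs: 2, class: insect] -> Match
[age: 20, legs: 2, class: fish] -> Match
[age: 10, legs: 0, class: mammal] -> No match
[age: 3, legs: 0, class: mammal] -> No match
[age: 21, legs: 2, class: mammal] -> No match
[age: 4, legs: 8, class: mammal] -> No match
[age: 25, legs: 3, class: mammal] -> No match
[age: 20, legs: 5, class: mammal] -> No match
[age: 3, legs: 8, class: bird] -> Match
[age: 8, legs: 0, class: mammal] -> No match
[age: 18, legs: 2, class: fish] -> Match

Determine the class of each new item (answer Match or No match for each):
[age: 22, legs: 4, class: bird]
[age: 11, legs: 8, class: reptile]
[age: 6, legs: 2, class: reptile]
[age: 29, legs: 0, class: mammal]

Match, Match, Match, No match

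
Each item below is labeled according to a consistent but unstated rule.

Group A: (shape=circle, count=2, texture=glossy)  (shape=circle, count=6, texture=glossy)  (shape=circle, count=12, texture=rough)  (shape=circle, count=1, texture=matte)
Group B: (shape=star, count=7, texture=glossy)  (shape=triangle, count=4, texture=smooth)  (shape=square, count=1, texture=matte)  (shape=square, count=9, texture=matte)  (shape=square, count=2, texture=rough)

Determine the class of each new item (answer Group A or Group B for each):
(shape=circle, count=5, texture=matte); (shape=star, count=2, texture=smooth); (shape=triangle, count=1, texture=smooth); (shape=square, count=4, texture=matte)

Checking candidate rules against both groups, what survives is: shape is circle.

Group A, Group B, Group B, Group B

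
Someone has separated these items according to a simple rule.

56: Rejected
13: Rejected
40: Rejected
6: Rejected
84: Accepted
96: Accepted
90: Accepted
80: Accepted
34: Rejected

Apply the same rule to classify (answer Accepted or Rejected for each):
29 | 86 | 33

Rejected, Accepted, Rejected

'Accepted' ⟺ at least 80.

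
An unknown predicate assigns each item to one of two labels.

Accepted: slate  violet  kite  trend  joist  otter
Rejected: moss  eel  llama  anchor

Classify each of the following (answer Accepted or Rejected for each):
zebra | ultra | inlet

The simplest hypothesis consistent with all the labels is: contains 't'.
zebra → no 't' → Rejected.
ultra → has 't' → Accepted.
inlet → has 't' → Accepted.

Rejected, Accepted, Accepted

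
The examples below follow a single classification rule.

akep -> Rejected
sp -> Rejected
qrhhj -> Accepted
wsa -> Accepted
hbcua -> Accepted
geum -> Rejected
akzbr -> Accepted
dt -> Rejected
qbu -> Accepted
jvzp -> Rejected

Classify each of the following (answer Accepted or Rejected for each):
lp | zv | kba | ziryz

Rejected, Rejected, Accepted, Accepted

The distinguishing property — odd length — holds for all the 'Accepted' cases and none of the 'Rejected' cases.
lp: Rejected (length 2). zv: Rejected (length 2). kba: Accepted (length 3). ziryz: Accepted (length 5).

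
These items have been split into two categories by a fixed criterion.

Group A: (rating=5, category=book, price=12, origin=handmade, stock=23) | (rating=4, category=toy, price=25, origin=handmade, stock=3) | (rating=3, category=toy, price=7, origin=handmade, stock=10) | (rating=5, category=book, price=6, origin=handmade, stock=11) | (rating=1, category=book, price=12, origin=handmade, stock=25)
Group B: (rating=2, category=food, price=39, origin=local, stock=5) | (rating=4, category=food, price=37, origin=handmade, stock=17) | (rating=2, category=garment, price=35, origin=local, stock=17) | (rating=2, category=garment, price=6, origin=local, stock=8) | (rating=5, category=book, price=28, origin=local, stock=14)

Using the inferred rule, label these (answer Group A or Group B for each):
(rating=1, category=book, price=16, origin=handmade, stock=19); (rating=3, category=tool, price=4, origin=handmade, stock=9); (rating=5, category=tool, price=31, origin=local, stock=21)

Group A, Group A, Group B

The distinguishing property — origin is handmade AND price ≤ 25 — holds for all the 'Group A' cases and none of the 'Group B' cases.
(rating=1, category=book, price=16, origin=handmade, stock=19): Group A (origin is handmade, price = 16). (rating=3, category=tool, price=4, origin=handmade, stock=9): Group A (origin is handmade, price = 4). (rating=5, category=tool, price=31, origin=local, stock=21): Group B (origin is local, price = 31).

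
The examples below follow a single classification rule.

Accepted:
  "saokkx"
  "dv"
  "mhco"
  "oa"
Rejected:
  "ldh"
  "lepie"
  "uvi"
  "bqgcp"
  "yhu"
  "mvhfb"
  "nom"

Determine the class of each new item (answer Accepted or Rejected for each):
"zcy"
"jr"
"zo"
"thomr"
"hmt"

Rule: even length. This holds for each 'Accepted' example and fails for each 'Rejected' one.

Rejected, Accepted, Accepted, Rejected, Rejected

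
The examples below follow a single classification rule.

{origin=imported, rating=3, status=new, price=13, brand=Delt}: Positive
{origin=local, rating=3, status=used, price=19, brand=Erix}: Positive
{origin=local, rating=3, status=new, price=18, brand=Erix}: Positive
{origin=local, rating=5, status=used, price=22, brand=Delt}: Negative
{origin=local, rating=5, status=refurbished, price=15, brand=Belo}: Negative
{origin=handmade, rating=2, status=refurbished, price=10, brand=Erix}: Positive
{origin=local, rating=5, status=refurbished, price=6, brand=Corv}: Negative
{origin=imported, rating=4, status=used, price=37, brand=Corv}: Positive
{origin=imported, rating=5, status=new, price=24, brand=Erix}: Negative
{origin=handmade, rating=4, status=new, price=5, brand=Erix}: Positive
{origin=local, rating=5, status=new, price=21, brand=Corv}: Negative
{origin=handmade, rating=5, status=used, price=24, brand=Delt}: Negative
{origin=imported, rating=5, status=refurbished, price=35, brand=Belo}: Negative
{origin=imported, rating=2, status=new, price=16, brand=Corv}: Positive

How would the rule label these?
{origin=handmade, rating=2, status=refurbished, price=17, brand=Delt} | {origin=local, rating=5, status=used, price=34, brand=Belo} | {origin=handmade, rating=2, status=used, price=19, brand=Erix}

Positive, Negative, Positive

All 'Positive' examples share one property — rating ≤ 4 — and every 'Negative' example lacks it.
{origin=handmade, rating=2, status=refurbished, price=17, brand=Delt}: rating = 2, checks out → Positive. {origin=local, rating=5, status=used, price=34, brand=Belo}: rating = 5, doesn't qualify → Negative. {origin=handmade, rating=2, status=used, price=19, brand=Erix}: rating = 2, checks out → Positive.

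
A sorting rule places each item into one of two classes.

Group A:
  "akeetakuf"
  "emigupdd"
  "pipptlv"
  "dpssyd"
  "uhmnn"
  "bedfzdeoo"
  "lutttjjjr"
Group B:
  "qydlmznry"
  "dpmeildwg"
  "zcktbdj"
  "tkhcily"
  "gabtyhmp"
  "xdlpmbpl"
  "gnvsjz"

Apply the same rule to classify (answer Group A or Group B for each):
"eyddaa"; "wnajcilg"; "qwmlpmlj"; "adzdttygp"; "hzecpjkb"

The classifier is using: has a double letter.

Group A, Group B, Group B, Group A, Group B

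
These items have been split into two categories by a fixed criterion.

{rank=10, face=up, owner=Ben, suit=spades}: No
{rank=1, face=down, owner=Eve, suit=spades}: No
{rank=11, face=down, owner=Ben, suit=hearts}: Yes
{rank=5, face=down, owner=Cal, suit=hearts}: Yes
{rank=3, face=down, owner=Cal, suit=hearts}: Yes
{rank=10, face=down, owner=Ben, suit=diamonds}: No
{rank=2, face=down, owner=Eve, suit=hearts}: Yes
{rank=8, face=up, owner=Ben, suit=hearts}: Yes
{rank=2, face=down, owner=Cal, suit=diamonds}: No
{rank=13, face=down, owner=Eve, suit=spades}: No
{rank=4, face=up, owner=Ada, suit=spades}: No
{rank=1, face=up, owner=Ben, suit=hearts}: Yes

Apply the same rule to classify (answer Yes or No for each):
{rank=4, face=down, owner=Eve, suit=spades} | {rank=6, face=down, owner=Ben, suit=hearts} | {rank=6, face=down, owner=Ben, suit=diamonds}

Looking at the examples, the only property every 'Yes' case has and every 'No' case lacks is: suit is hearts.

No, Yes, No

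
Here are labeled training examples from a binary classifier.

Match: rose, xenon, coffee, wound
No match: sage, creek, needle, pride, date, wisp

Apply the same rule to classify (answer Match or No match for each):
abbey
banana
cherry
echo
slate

No match, No match, No match, Match, No match

The classifier is using: contains 'o'.
No match: abbey, since no 'o'.
No match: banana, since no 'o'.
No match: cherry, since no 'o'.
Match: echo, since has 'o'.
No match: slate, since no 'o'.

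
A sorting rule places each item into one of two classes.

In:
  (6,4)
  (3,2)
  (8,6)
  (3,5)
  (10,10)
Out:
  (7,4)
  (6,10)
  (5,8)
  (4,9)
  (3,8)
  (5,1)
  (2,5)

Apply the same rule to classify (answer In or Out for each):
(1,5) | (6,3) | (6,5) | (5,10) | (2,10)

The common property of the 'In' items is: |first − second| ≤ 2. No 'Out' item has it.
(1,5): Out (|1−5| = 4). (6,3): Out (|6−3| = 3). (6,5): In (|6−5| = 1). (5,10): Out (|5−10| = 5). (2,10): Out (|2−10| = 8).

Out, Out, In, Out, Out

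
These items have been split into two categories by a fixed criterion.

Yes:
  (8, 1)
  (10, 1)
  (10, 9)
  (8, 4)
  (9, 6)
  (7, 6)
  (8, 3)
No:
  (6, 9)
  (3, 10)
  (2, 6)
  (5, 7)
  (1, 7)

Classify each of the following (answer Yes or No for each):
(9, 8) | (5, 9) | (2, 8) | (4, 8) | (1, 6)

Yes, No, No, No, No

Every 'Yes' example satisfies: first > second. None of the 'No' examples do.
(9, 8) — 9 > 8, hence Yes. (5, 9) — 5 < 9, hence No. (2, 8) — 2 < 8, hence No. (4, 8) — 4 < 8, hence No. (1, 6) — 1 < 6, hence No.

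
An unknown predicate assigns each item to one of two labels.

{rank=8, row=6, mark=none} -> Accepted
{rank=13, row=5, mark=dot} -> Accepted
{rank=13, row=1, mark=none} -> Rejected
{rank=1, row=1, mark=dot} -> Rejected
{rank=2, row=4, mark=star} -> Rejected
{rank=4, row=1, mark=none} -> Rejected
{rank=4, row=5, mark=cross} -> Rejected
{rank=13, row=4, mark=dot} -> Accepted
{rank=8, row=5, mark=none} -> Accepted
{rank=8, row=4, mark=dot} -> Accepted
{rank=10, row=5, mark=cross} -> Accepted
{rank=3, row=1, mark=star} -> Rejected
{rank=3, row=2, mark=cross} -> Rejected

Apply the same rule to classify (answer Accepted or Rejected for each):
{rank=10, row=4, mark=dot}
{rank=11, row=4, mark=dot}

Accepted, Accepted

All 'Accepted' examples share one property — row ≥ 2 AND rank ≥ 8 — and every 'Rejected' example lacks it.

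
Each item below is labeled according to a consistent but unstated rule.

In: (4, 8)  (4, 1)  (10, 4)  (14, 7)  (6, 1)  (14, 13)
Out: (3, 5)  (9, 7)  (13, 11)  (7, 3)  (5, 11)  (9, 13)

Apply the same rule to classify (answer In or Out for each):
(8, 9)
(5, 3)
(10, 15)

In, Out, In

'In' ⟺ first is even.
In: (8, 9), since first 8. Out: (5, 3), since first 5. In: (10, 15), since first 10.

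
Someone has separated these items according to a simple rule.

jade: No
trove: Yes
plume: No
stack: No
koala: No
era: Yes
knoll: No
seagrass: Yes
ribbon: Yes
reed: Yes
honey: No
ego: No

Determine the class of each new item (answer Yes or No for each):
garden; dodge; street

Yes, No, Yes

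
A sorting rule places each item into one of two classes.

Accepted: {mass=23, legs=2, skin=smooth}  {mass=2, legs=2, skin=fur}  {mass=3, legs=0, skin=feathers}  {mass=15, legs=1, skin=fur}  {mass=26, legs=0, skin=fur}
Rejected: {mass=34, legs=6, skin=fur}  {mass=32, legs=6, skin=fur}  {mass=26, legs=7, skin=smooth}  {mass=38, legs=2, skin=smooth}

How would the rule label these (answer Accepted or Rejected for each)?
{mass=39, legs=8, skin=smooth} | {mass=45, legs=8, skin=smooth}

Rejected, Rejected

One predicate separates the groups cleanly: legs ≤ 2 AND mass ≤ 26.
{mass=39, legs=8, skin=smooth}: legs = 8, mass = 39, does not fit → Rejected.
{mass=45, legs=8, skin=smooth}: legs = 8, mass = 45, does not fit → Rejected.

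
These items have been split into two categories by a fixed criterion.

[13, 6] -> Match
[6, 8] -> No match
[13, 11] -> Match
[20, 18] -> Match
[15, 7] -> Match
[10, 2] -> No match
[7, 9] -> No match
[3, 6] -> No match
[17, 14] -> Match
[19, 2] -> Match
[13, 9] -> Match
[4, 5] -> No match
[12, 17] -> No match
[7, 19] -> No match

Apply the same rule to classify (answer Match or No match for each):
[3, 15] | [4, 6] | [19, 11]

A rule that fits every label: first ≥ 13 — true of each 'Match' example, false of each 'No match' one.
[3, 15] — first 3, hence No match.
[4, 6] — first 4, hence No match.
[19, 11] — first 19, hence Match.

No match, No match, Match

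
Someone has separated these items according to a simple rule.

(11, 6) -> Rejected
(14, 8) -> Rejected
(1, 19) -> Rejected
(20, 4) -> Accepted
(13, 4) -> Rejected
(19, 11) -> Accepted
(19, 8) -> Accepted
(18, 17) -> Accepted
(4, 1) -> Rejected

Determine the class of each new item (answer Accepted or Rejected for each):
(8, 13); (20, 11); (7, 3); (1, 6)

The distinguishing property — sum ≥ 24 — holds for all the 'Accepted' cases and none of the 'Rejected' cases.

Rejected, Accepted, Rejected, Rejected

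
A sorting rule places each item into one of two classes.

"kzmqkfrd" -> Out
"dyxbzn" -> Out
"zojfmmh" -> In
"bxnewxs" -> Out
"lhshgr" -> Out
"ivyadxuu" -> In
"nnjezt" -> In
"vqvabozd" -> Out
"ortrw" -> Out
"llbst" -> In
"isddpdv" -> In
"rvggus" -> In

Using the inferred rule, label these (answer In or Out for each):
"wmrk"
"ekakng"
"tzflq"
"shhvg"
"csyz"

Out, Out, Out, In, Out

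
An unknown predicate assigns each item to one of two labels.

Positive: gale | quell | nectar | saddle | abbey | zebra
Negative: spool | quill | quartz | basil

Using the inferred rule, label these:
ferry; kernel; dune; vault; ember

The distinguishing property — contains 'e' — holds for all the 'Positive' cases and none of the 'Negative' cases.
ferry: has 'e' — checks out, so Positive.
kernel: has 'e' — checks out, so Positive.
dune: has 'e' — checks out, so Positive.
vault: no 'e' — fails this test, so Negative.
ember: has 'e' — checks out, so Positive.

Positive, Positive, Positive, Negative, Positive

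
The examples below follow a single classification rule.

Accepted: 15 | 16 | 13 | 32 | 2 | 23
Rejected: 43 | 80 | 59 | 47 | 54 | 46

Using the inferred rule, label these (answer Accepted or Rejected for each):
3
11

Accepted, Accepted

A rule that fits every label: at most 32 — true of each 'Accepted' example, false of each 'Rejected' one.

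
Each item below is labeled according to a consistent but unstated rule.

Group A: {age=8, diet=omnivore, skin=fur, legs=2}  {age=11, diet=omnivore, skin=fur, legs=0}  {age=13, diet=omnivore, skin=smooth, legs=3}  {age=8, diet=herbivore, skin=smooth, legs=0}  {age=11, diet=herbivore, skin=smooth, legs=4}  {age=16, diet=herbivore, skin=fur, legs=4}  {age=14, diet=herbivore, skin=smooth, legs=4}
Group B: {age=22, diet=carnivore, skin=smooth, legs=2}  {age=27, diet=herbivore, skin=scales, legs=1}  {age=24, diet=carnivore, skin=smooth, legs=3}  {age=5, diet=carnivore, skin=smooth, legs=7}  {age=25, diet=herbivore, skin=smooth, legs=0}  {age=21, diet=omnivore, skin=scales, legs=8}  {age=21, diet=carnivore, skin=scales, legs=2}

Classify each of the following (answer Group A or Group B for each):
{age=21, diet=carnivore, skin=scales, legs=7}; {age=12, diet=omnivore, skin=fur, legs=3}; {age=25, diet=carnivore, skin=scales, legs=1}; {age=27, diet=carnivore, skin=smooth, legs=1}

The classifier is using: age ≥ 8 AND age ≤ 16.

Group B, Group A, Group B, Group B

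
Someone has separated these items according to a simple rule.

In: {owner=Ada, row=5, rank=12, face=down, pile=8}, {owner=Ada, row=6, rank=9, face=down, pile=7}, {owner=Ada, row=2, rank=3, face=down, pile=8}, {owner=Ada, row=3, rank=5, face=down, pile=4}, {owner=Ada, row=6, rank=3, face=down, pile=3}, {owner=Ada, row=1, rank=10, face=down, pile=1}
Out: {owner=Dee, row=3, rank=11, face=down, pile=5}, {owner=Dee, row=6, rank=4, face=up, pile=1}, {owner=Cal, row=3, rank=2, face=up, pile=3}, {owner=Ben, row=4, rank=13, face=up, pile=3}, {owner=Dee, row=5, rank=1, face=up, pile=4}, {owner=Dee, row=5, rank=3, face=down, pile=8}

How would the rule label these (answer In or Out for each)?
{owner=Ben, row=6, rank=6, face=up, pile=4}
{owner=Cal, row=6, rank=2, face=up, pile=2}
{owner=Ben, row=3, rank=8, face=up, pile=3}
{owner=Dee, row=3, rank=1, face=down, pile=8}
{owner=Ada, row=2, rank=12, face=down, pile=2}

The common property of the 'In' items is: owner is Ada. No 'Out' item has it.

Out, Out, Out, Out, In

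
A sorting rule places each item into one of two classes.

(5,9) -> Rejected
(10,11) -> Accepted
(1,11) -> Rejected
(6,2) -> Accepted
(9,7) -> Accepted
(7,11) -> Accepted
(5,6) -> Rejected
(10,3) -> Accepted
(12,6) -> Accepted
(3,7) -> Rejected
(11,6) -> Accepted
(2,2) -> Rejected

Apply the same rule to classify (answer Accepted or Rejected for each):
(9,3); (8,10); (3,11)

Every 'Accepted' example satisfies: first ≥ 6. None of the 'Rejected' examples do.
Accepted: (9,3), since first 9.
Accepted: (8,10), since first 8.
Rejected: (3,11), since first 3.

Accepted, Accepted, Rejected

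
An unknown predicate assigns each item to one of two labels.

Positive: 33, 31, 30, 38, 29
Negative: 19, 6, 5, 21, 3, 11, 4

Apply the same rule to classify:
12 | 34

Negative, Positive

The pattern is that an item is 'Positive' exactly when: at least 29.
12: Negative (12 < 29).
34: Positive (34 ≥ 29).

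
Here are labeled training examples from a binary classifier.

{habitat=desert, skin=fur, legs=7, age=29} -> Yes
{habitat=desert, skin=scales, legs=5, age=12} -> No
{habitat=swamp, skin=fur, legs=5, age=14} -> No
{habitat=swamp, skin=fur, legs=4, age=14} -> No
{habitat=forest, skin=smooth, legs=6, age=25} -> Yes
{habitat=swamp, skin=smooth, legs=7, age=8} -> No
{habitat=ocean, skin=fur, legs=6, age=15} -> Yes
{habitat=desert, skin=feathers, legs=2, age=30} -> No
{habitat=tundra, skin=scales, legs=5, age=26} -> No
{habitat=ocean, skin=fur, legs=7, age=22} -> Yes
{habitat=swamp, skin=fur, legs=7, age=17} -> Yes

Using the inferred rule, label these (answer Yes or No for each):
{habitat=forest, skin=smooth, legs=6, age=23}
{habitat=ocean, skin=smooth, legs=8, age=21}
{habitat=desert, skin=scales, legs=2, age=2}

A rule that fits every label: age ≥ 12 AND legs ≥ 6 — true of each 'Yes' example, false of each 'No' one.
{habitat=forest, skin=smooth, legs=6, age=23} → age = 23, legs = 6 → Yes.
{habitat=ocean, skin=smooth, legs=8, age=21} → age = 21, legs = 8 → Yes.
{habitat=desert, skin=scales, legs=2, age=2} → age = 2, legs = 2 → No.

Yes, Yes, No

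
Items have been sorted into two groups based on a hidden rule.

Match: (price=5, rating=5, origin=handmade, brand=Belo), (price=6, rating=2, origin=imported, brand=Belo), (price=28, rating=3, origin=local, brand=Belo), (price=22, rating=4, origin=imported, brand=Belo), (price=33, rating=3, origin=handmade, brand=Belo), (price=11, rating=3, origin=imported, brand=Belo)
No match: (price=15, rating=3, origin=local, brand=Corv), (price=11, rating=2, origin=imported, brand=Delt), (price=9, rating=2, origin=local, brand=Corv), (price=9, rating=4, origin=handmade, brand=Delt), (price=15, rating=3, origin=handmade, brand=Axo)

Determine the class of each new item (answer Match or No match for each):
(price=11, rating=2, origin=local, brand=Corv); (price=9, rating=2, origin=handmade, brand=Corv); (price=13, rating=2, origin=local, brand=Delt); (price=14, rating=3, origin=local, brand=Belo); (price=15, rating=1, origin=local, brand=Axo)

No match, No match, No match, Match, No match

Rule: brand is Belo. This holds for each 'Match' example and fails for each 'No match' one.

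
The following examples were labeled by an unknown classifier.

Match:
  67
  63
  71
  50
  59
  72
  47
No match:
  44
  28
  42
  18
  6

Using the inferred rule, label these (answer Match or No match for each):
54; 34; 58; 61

Match, No match, Match, Match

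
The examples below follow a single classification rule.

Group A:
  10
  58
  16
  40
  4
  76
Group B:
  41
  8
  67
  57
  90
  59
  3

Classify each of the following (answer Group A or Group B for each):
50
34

Group B, Group A

A rule that fits every label: ≡ 4 (mod 6) — true of each 'Group A' example, false of each 'Group B' one.
50: 50 mod 6 = 2, doesn't match → Group B.
34: 34 mod 6 = 4, satisfies this → Group A.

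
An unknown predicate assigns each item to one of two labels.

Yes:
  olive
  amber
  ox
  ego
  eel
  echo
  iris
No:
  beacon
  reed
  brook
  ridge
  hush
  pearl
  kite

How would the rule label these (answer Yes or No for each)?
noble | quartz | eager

No, No, Yes

Every 'Yes' example satisfies: starts with a vowel. None of the 'No' examples do.
noble — starts with 'n', hence No.
quartz — starts with 'q', hence No.
eager — starts with 'e', hence Yes.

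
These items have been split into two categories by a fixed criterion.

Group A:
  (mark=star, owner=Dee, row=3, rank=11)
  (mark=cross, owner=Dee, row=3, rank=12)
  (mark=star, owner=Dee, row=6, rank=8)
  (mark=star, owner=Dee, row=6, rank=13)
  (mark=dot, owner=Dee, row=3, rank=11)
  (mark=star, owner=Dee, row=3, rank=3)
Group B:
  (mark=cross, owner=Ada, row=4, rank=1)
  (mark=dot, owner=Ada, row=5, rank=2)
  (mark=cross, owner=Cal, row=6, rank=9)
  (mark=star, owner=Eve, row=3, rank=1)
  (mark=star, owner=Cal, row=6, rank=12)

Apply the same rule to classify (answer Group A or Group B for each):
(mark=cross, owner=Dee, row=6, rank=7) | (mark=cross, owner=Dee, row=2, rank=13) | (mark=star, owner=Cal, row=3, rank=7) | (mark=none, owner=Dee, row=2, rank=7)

Group A, Group A, Group B, Group A

The rule appears to be: owner is Dee.
(mark=cross, owner=Dee, row=6, rank=7) → owner is Dee → Group A.
(mark=cross, owner=Dee, row=2, rank=13) → owner is Dee → Group A.
(mark=star, owner=Cal, row=3, rank=7) → owner is Cal → Group B.
(mark=none, owner=Dee, row=2, rank=7) → owner is Dee → Group A.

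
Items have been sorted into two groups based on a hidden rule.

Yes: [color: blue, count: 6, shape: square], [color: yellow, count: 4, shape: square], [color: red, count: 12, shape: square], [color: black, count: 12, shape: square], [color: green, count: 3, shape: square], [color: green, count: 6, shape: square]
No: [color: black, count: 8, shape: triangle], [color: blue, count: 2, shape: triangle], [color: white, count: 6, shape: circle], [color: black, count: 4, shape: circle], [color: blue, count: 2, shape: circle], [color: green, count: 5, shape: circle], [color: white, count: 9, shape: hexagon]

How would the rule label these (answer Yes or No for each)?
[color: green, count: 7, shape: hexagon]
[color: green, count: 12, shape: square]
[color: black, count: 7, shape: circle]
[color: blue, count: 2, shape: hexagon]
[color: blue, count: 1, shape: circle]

The classifier is using: shape is square.
[color: green, count: 7, shape: hexagon]: shape is hexagon — doesn't qualify, so No.
[color: green, count: 12, shape: square]: shape is square — matches, so Yes.
[color: black, count: 7, shape: circle]: shape is circle — doesn't qualify, so No.
[color: blue, count: 2, shape: hexagon]: shape is hexagon — doesn't qualify, so No.
[color: blue, count: 1, shape: circle]: shape is circle — doesn't qualify, so No.

No, Yes, No, No, No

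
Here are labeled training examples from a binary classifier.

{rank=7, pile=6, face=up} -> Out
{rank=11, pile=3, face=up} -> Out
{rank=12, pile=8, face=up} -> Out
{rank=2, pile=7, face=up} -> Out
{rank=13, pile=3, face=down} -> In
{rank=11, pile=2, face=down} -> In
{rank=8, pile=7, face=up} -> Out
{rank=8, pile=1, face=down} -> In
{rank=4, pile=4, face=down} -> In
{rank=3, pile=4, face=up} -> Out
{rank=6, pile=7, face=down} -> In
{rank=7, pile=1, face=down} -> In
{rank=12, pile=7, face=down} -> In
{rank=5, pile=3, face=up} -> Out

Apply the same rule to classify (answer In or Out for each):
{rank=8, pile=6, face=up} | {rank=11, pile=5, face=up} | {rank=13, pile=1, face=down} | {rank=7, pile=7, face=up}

The simplest hypothesis consistent with all the labels is: face is down.
{rank=8, pile=6, face=up}: face is up, lacks this property → Out.
{rank=11, pile=5, face=up}: face is up, lacks this property → Out.
{rank=13, pile=1, face=down}: face is down, checks out → In.
{rank=7, pile=7, face=up}: face is up, lacks this property → Out.

Out, Out, In, Out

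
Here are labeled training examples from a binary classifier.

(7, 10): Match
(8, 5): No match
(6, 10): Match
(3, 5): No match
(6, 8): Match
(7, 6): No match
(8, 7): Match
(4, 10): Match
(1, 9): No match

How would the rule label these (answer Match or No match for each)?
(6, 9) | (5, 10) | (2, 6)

The distinguishing property — sum ≥ 14 — holds for all the 'Match' cases and none of the 'No match' cases.
Match: (6, 9), since 6+9 = 15. Match: (5, 10), since 5+10 = 15. No match: (2, 6), since 2+6 = 8.

Match, Match, No match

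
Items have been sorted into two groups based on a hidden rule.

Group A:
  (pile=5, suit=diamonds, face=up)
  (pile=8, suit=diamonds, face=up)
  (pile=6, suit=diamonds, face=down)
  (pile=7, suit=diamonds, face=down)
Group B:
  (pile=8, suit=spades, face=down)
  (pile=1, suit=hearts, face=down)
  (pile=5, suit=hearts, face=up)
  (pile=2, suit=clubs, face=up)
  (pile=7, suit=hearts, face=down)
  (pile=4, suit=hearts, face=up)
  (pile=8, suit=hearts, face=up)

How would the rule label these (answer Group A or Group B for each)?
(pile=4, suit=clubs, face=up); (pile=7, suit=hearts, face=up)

Rule: suit is diamonds. This holds for each 'Group A' example and fails for each 'Group B' one.
(pile=4, suit=clubs, face=up): Group B (suit is clubs).
(pile=7, suit=hearts, face=up): Group B (suit is hearts).

Group B, Group B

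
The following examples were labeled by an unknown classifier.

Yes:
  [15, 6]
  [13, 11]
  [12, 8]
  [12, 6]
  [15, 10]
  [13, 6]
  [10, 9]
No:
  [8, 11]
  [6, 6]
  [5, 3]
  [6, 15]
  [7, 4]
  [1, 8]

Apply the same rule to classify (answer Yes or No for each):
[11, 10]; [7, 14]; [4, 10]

Rule: first ≥ 9. This holds for each 'Yes' example and fails for each 'No' one.
[11, 10]: first 11, checks out → Yes. [7, 14]: first 7, does not satisfy this → No. [4, 10]: first 4, does not satisfy this → No.

Yes, No, No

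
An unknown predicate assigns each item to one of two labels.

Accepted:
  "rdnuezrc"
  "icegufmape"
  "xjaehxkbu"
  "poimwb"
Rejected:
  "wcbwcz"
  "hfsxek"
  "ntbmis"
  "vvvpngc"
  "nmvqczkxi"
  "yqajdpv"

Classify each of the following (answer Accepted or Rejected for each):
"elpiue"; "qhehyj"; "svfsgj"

The common property of the 'Accepted' items is: has ≥ 2 vowels. No 'Rejected' item has it.
"elpiue": Accepted (4 vowels).
"qhehyj": Rejected (1 vowel).
"svfsgj": Rejected (0 vowels).

Accepted, Rejected, Rejected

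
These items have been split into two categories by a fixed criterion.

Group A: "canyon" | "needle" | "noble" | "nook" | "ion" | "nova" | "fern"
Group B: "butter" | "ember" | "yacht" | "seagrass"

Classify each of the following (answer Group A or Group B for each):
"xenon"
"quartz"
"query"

Rule: contains 'n'. This holds for each 'Group A' example and fails for each 'Group B' one.
Group A: "xenon", since has 'n'.
Group B: "quartz", since no 'n'.
Group B: "query", since no 'n'.

Group A, Group B, Group B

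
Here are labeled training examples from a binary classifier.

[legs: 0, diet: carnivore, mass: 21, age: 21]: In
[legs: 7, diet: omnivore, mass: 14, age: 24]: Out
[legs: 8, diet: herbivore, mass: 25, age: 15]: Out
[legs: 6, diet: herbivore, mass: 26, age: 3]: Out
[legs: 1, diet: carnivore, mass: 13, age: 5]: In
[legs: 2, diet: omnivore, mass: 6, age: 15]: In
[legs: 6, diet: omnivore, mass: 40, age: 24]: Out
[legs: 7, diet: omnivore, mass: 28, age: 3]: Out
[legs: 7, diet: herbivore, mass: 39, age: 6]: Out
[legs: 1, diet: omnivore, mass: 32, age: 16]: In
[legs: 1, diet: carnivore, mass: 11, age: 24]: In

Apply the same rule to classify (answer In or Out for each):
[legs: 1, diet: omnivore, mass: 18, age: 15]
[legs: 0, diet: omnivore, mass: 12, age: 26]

The pattern is that an item is 'In' exactly when: legs ≤ 2.
[legs: 1, diet: omnivore, mass: 18, age: 15]: legs = 1, meets the rule → In.
[legs: 0, diet: omnivore, mass: 12, age: 26]: legs = 0, meets the rule → In.

In, In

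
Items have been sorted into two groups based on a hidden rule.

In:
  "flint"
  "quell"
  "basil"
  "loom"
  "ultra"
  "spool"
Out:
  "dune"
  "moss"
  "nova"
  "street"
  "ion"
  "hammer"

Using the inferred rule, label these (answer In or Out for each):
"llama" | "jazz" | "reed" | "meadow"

Checking candidate rules against both groups, what survives is: contains 'l'.
In: "llama", since has 'l'. Out: "jazz", since no 'l'. Out: "reed", since no 'l'. Out: "meadow", since no 'l'.

In, Out, Out, Out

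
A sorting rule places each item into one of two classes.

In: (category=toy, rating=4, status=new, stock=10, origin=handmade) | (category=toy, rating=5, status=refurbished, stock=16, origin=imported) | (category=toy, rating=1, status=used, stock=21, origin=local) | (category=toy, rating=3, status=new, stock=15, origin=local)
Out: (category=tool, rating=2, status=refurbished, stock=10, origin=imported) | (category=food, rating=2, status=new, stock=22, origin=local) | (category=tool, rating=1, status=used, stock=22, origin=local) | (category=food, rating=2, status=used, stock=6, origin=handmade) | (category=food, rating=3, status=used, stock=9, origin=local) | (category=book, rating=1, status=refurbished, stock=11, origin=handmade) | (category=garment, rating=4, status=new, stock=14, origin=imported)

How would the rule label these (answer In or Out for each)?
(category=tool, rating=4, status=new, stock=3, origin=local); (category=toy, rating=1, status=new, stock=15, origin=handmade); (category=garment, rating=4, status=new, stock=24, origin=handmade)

Out, In, Out

The rule appears to be: category is toy.
(category=tool, rating=4, status=new, stock=3, origin=local): category is tool — lacks this property, so Out. (category=toy, rating=1, status=new, stock=15, origin=handmade): category is toy — matches, so In. (category=garment, rating=4, status=new, stock=24, origin=handmade): category is garment — lacks this property, so Out.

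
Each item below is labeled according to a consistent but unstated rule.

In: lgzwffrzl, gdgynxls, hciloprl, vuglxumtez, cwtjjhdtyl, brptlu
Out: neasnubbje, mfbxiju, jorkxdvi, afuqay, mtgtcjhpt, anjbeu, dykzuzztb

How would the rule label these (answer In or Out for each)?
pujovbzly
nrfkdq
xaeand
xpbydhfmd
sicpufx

In, Out, Out, Out, Out

One predicate separates the groups cleanly: contains 'l'.
In: pujovbzly, since has 'l'.
Out: nrfkdq, since no 'l'.
Out: xaeand, since no 'l'.
Out: xpbydhfmd, since no 'l'.
Out: sicpufx, since no 'l'.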